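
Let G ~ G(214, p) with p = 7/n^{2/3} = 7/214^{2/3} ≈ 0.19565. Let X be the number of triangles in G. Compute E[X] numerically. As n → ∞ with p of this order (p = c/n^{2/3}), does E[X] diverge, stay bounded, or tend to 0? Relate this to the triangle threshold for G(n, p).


Number of potential triangles: C(214, 3) = 1610564.
Each occurs with probability p³ ≈ (0.19565)³ ≈ 7.4897371e-03.
By linearity: E[X] = C(214, 3)·p³ ≈ 1610564 · 7.4897371e-03 ≈ 12062.70093.
Since α = 2/3 < 1, p = c/n^{2/3} ≫ 1/n is above the triangle threshold p ~ 1/n. Asymptotically E[X] ~ (c³/6)·n^{3(1−α)} = (7³/6)·n^{1} → ∞; triangles are abundant w.h.p.

E[X] ≈ 12062.70093; in regime p = Θ(1/n^{2/3}) E[X] diverges (above the triangle threshold p ~ 1/n).


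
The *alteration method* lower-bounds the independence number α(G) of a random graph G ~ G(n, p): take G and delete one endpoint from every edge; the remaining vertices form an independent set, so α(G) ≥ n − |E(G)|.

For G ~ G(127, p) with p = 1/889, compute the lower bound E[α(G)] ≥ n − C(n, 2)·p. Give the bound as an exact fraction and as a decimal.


E[|E(G)|] = C(127, 2)·p = 8001 · (1/889) = 9.
E[α(G)] ≥ n − E[|E(G)|] = 127 − 9 = 118.
Numerically: ≈ 118.0000.
(This is only a lower bound; the true E[α(G)] may be larger.)

E[α(G)] ≥ 118 ≈ 118.0000.


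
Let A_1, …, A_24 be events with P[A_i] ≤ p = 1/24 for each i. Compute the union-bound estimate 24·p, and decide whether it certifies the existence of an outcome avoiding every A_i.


Union bound: P[∪_{i=1}^{24} A_i] ≤ Σ_i P[A_i] ≤ 24·p = 24·(1/24) = 1.
Numerically: 1 ≈ 1.00000.
Is 1 < 1? NO.
Since the bound 1 is ≥ 1, the union bound is uninformative here; it does NOT by itself certify existence.

24·p = 1 ≈ 1.00000; existence NOT certified by the union bound.


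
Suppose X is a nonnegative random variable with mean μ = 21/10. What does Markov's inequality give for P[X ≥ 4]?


μ = E[X] = 21/10, a = 4.
Markov: P[X ≥ 4] ≤ μ/a = (21/10)/4 = 21/40.
Numerically: ≈ 0.52500.
(Since a = 4 > μ = 2.10000, the bound 21/40 is < 1 and informative.)

P[X ≥ 4] ≤ 21/40 ≈ 0.52500.


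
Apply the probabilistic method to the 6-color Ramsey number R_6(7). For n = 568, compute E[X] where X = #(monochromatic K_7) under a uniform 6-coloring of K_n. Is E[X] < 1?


E[X] = C(568, 7) · 6^{1 − 21} = 3646611956239704 · 6^{−20} = 3646611956239704/3656158440062976.
As a reduced fraction: E[X] = 16882462760369/16926659444736 ≈ 0.99739.
Is E[X] < 1? YES.
Since E[X] < 1, there exists a 6-coloring of K_{568} with no monochromatic K_7; hence R_6(7) > 568.

E[X] = 16882462760369/16926659444736 ≈ 0.99739; E[X] < 1, so R_6(7) > 568.


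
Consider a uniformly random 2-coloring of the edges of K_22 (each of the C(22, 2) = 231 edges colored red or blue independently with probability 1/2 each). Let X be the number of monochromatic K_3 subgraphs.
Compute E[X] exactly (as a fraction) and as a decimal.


Let X = Σ_S X_S over the C(22, 3) = 1540 subsets S of size 3, where X_S = 1 if the K_3 on S is monochromatic.
For a fixed S, the K_3 on S has C(3, 2) = 3 edges. P[all 3 edges red] = (1/2)^3, and likewise for blue, so P[monochromatic] = 2·(1/2)^3 = 2^{1 − 3} = 1/4.
By linearity: E[X] = C(22, 3) · 2^{1 − 3} = 1540 · 1/4 = 385.
Numerically: E[X] ≈ 385.00000.

E[X] = C(22,3)·2^(1−C(3,2)) = 385 ≈ 385.00000.


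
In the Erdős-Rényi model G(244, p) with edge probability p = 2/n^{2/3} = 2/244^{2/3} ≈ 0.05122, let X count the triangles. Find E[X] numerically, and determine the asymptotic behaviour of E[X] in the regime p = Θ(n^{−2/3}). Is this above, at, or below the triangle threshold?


Number of potential triangles: C(244, 3) = 2391444.
Each occurs with probability p³ ≈ (0.05122)³ ≈ 1.3437248e-04.
By linearity: E[X] = C(244, 3)·p³ ≈ 2391444 · 1.3437248e-04 ≈ 321.34426.
Since α = 2/3 < 1, p = c/n^{2/3} ≫ 1/n is above the triangle threshold p ~ 1/n. Asymptotically E[X] ~ (c³/6)·n^{3(1−α)} = (2³/6)·n^{1} → ∞; triangles are abundant w.h.p.

E[X] ≈ 321.34426; in regime p = Θ(1/n^{2/3}) E[X] diverges (above the triangle threshold p ~ 1/n).


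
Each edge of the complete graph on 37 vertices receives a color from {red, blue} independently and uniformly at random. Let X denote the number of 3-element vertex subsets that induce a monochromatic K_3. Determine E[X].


Let X = Σ_S X_S over the C(37, 3) = 7770 subsets S of size 3, where X_S = 1 if the K_3 on S is monochromatic.
For a fixed S, the K_3 on S has C(3, 2) = 3 edges. P[all 3 edges red] = (1/2)^3, and likewise for blue, so P[monochromatic] = 2·(1/2)^3 = 2^{1 − 3} = 1/4.
By linearity of expectation: E[X] = C(37, 3) · 2^{1 − 3} = 7770 · 1/4 = 3885/2.
Numerically: E[X] ≈ 1942.50000.

E[X] = C(37,3)·2^(1−C(3,2)) = 3885/2 ≈ 1942.50000.


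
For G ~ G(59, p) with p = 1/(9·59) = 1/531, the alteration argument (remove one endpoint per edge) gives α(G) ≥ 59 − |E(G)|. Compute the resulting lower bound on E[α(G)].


E[|E(G)|] = C(59, 2)·p = 1711 · (1/531) = 29/9.
E[α(G)] ≥ n − E[|E(G)|] = 59 − 29/9 = 502/9.
Numerically: ≈ 55.777778.
(This is only a lower bound; the true E[α(G)] may be larger.)

E[α(G)] ≥ 502/9 ≈ 55.777778.


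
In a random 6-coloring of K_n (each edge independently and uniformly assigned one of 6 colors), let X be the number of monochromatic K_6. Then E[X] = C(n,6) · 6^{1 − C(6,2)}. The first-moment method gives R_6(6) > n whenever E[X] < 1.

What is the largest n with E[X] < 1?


We need C(n, 6) · 6^{1 − 15} < 1, i.e. C(n, 6) < 6^{15 − 1} = 78364164096.
Check values of n near the boundary:
  n = 193: C(193, 6) = 66364016544; 66364016544 < 78364164096? YES
  n = 194: C(194, 6) = 68482017072; 68482017072 < 78364164096? YES
  n = 195: C(195, 6) = 70656049360; 70656049360 < 78364164096? YES
  n = 196: C(196, 6) = 72887293024; 72887293024 < 78364164096? YES
  n = 197: C(197, 6) = 75176946208; 75176946208 < 78364164096? YES
  n = 198: C(198, 6) = 77526225777; 77526225777 < 78364164096? YES
  n = 199: C(199, 6) = 79936367511; 79936367511 < 78364164096? NO
  n = 200: C(200, 6) = 82408626300; 82408626300 < 78364164096? NO
The largest n with C(n, 6) < 78364164096 is n = 198 (where E[X] = 25842075259/26121388032 ≈ 0.989). Hence R_6(6) > 198, i.e. R_6(6) ≥ 199.

Largest n = 198; hence R_6(6) > 198.


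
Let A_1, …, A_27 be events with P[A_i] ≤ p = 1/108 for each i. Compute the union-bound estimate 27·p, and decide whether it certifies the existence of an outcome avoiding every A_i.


Union bound: P[∪_{i=1}^{27} A_i] ≤ Σ_i P[A_i] ≤ 27·p = 27·(1/108) = 1/4.
Numerically: 1/4 ≈ 0.2500000.
Is 1/4 < 1? YES.
Since P[∪ A_i] ≤ 1/4 < 1, the complement has P[∩ A_i^c] ≥ 1 − 1/4 = 3/4 > 0, so some outcome avoids every A_i.

27·p = 1/4 ≈ 0.2500000; existence CERTIFIED by the union bound.


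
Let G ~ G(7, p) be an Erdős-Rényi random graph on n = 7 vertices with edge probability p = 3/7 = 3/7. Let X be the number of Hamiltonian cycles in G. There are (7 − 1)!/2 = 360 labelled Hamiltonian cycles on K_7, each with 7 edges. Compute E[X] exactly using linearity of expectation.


K_7 has (7 − 1)!/2 = 360 labelled Hamiltonian cycles.
For each such Hamiltonian cycle H, let X_H = 1 if all 7 edges of H are present in G. Then P[X_H = 1] = p^{7} = (3/7)^{7} = 2187/823543.
By linearity of expectation: E[X] = Σ_H E[X_H] = 360 · p^{7} = 360 · 2187/823543 = 787320/823543.
Numerically: E[X] ≈ 0.956016.

E[X] = 360 · (3/7)^{7} = 787320/823543 ≈ 0.956016.


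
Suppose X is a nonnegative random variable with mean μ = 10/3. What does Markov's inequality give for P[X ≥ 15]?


μ = E[X] = 10/3, a = 15.
Markov: P[X ≥ 15] ≤ μ/a = (10/3)/15 = 2/9.
Numerically: ≈ 0.2222.
(Since a = 15 > μ = 3.3333, the bound 2/9 is < 1 and informative.)

P[X ≥ 15] ≤ 2/9 ≈ 0.2222.


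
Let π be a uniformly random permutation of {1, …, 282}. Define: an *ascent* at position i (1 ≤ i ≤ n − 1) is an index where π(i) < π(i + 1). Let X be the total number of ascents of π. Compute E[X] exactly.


Write X = Σ X_I over i = 1, …, 281, with X_I the indicator of one ascent.
There are 281 indicators.
For each fixed i, the pair (π(i), π(i+1)) is a uniformly random ordered pair of distinct values from {1, …, 282}; by symmetry P[π(i) < π(i+1)] = 1/2.
By linearity: E[X] = 281 · (1/2) = (282 − 1) · (1/2) = 281/2 ≈ 140.500.

E[X] = 281/2 = 140.500.


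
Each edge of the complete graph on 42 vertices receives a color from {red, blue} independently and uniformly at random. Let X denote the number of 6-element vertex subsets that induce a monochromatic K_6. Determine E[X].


Let X = Σ_S X_S over the C(42, 6) = 5245786 subsets S of size 6, where X_S = 1 if the K_6 on S is monochromatic.
For a fixed S, the K_6 on S has C(6, 2) = 15 edges. P[all 15 edges red] = (1/2)^15, and likewise for blue, so P[monochromatic] = 2·(1/2)^15 = 2^{1 − 15} = 1/16384.
Summing: E[X] = C(42, 6) · 2^{1 − 15} = 5245786 · 1/16384 = 2622893/8192.
Numerically: E[X] ≈ 320.17737.

E[X] = C(42,6)·2^(1−C(6,2)) = 2622893/8192 ≈ 320.17737.


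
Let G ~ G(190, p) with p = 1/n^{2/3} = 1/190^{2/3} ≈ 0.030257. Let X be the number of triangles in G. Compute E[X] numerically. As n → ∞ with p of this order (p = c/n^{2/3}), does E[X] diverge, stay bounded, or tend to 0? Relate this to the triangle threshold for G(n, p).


Number of potential triangles: C(190, 3) = 1125180.
Each occurs with probability p³ ≈ (0.030257)³ ≈ 2.7700831e-05.
By linearity: E[X] = C(190, 3)·p³ ≈ 1125180 · 2.7700831e-05 ≈ 31.16842.
Since α = 2/3 < 1, p = c/n^{2/3} ≫ 1/n is above the triangle threshold p ~ 1/n. Asymptotically E[X] ~ (c³/6)·n^{3(1−α)} = (1³/6)·n^{1} → ∞; triangles are abundant w.h.p.

E[X] ≈ 31.16842; in regime p = Θ(1/n^{2/3}) E[X] diverges (above the triangle threshold p ~ 1/n).


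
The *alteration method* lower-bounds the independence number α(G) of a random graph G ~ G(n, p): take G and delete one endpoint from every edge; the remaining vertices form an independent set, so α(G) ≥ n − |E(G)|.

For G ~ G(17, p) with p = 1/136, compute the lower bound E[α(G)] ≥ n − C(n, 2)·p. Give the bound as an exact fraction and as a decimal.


E[|E(G)|] = C(17, 2)·p = 136 · (1/136) = 1.
E[α(G)] ≥ n − E[|E(G)|] = 17 − 1 = 16.
Numerically: ≈ 16.000.
(This is only a lower bound; the true E[α(G)] may be larger.)

E[α(G)] ≥ 16 ≈ 16.000.


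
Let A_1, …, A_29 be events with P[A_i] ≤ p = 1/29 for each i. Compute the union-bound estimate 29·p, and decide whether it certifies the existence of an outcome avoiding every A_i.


Union bound: P[∪_{i=1}^{29} A_i] ≤ Σ_i P[A_i] ≤ 29·p = 29·(1/29) = 1.
Numerically: 1 ≈ 1.0000.
Is 1 < 1? NO.
Since the bound 1 is ≥ 1, the union bound is uninformative here; it does NOT by itself certify existence.

29·p = 1 ≈ 1.0000; existence NOT certified by the union bound.


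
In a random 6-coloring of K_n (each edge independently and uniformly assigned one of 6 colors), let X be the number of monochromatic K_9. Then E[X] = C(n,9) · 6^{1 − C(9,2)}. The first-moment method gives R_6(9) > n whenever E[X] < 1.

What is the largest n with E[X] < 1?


We need C(n, 9) · 6^{1 − 36} < 1, i.e. C(n, 9) < 6^{36 − 1} = 1719070799748422591028658176.
Check values of n near the boundary:
  n = 4403: C(4403, 9) = 1699894433046281918452233150; 1699894433046281918452233150 < 1719070799748422591028658176? YES
  n = 4404: C(4404, 9) = 1703375445537161676647015880; 1703375445537161676647015880 < 1719070799748422591028658176? YES
  n = 4405: C(4405, 9) = 1706862792900636302463627150; 1706862792900636302463627150 < 1719070799748422591028658176? YES
  n = 4406: C(4406, 9) = 1710356485221788389505285700; 1710356485221788389505285700 < 1719070799748422591028658176? YES
  n = 4407: C(4407, 9) = 1713856532599459170657070050; 1713856532599459170657070050 < 1719070799748422591028658176? YES
  n = 4408: C(4408, 9) = 1717362945146264156457459600; 1717362945146264156457459600 < 1719070799748422591028658176? YES
  n = 4409: C(4409, 9) = 1720875732988608787686577131; 1720875732988608787686577131 < 1719070799748422591028658176? NO
The largest n with C(n, 9) < 1719070799748422591028658176 is n = 4408 (where E[X] = 35778394690547169926197075/35813974994758803979763712 ≈ 0.999007). Hence R_6(9) > 4408, i.e. R_6(9) ≥ 4409.

Largest n = 4408; hence R_6(9) > 4408.


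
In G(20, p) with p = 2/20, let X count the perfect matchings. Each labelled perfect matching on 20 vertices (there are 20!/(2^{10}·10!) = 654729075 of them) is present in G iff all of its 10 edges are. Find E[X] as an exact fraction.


K_20 has 20!/(2^{10}·10!) = 654729075 labelled perfect matchings.
For each such perfect matching H, let X_H = 1 if all 10 edges of H are present in G. Then P[X_H = 1] = p^{10} = (1/10)^{10} = 1/10000000000.
Summing the indicators: E[X] = Σ_H E[X_H] = 654729075 · p^{10} = 654729075 · 1/10000000000 = 26189163/400000000.
Numerically: E[X] ≈ 0.06547.

E[X] = 654729075 · (1/10)^{10} = 26189163/400000000 ≈ 0.06547.


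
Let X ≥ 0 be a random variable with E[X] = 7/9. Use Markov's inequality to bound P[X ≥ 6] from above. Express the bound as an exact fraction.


μ = E[X] = 7/9, a = 6.
Markov: P[X ≥ 6] ≤ μ/a = (7/9)/6 = 7/54.
Numerically: ≈ 0.130.
(Since a = 6 > μ = 0.778, the bound 7/54 is < 1 and informative.)

P[X ≥ 6] ≤ 7/54 ≈ 0.130.


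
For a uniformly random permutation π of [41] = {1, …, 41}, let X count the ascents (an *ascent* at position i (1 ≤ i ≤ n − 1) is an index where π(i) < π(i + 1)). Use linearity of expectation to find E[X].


Write X = Σ X_I over i = 1, …, 40, with X_I the indicator of one ascent.
There are 40 indicators.
For each fixed i, the pair (π(i), π(i+1)) is a uniformly random ordered pair of distinct values from {1, …, 41}; by symmetry P[π(i) < π(i+1)] = 1/2.
By linearity: E[X] = 40 · (1/2) = (41 − 1) · (1/2) = 20 ≈ 20.00000.

E[X] = 20 = 20.00000.


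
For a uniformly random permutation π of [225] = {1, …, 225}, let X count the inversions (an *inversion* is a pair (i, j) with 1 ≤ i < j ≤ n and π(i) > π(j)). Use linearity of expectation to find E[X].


Write X = Σ X_I over the C(225, 2) = 25200 pairs i < j, with X_I the indicator of one inversion.
There are 25200 indicators.
For each fixed pair i < j, the values π(i) and π(j) are two distinct elements of {1, …, 225} in uniformly random order; by symmetry P[π(i) > π(j)] = 1/2.
By linearity: E[X] = 25200 · (1/2) = C(225, 2) · (1/2) = 25200/2 = 12600 ≈ 12600.00000.

E[X] = 12600 = 12600.00000.


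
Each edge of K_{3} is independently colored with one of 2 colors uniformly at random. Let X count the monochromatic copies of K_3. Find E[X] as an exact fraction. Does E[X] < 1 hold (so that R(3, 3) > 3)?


E[X] = C(3, 3) · 2^{1 − 3} = 1 · 2^{−2} = 1/4.
As a reduced fraction: E[X] = 1/4 ≈ 0.25000.
Is E[X] < 1? YES.
Since E[X] < 1, there exists a 2-coloring of K_{3} with no monochromatic K_3; hence R(3, 3) > 3.

E[X] = 1/4 ≈ 0.25000; E[X] < 1, so R(3, 3) > 3.


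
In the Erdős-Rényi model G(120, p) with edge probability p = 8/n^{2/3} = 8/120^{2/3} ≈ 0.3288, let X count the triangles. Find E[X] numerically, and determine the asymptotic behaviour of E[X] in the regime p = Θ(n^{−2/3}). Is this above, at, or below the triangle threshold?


Number of potential triangles: C(120, 3) = 280840.
Each occurs with probability p³ ≈ (0.3288)³ ≈ 3.555556e-02.
By linearity: E[X] = C(120, 3)·p³ ≈ 280840 · 3.555556e-02 ≈ 9985.4222.
Since α = 2/3 < 1, p = c/n^{2/3} ≫ 1/n is above the triangle threshold p ~ 1/n. Asymptotically E[X] ~ (c³/6)·n^{3(1−α)} = (8³/6)·n^{1} → ∞; triangles are abundant w.h.p.

E[X] ≈ 9985.4222; in regime p = Θ(1/n^{2/3}) E[X] diverges (above the triangle threshold p ~ 1/n).


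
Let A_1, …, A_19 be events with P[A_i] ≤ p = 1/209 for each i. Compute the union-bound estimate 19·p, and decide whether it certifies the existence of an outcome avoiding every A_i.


Union bound: P[∪_{i=1}^{19} A_i] ≤ Σ_i P[A_i] ≤ 19·p = 19·(1/209) = 1/11.
Numerically: 1/11 ≈ 0.091.
Is 1/11 < 1? YES.
Since P[∪ A_i] ≤ 1/11 < 1, the complement has P[∩ A_i^c] ≥ 1 − 1/11 = 10/11 > 0, so some outcome avoids every A_i.

19·p = 1/11 ≈ 0.091; existence CERTIFIED by the union bound.


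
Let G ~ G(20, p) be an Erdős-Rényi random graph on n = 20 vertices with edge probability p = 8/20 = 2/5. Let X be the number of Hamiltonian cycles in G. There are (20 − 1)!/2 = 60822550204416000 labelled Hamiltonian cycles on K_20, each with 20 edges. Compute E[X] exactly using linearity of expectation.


K_20 has (20 − 1)!/2 = 60822550204416000 labelled Hamiltonian cycles.
For each such Hamiltonian cycle H, let X_H = 1 if all 20 edges of H are present in G. Then P[X_H = 1] = p^{20} = (2/5)^{20} = 1048576/95367431640625.
By linearity: E[X] = Σ_H E[X_H] = 60822550204416000 · p^{20} = 60822550204416000 · 1048576/95367431640625 = 510216531225165692928/762939453125.
Numerically: E[X] ≈ 6.6875e+08.

E[X] = 60822550204416000 · (2/5)^{20} = 510216531225165692928/762939453125 ≈ 6.6875e+08.


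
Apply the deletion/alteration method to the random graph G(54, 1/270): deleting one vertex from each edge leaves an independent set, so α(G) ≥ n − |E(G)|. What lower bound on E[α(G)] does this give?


E[|E(G)|] = C(54, 2)·p = 1431 · (1/270) = 53/10.
E[α(G)] ≥ n − E[|E(G)|] = 54 − 53/10 = 487/10.
Numerically: ≈ 48.700000.
(This is only a lower bound; the true E[α(G)] may be larger.)

E[α(G)] ≥ 487/10 ≈ 48.700000.


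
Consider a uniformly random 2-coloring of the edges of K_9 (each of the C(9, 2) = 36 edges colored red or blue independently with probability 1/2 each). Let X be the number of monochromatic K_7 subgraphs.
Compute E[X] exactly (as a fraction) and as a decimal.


Let X = Σ_S X_S over the C(9, 7) = 36 subsets S of size 7, where X_S = 1 if the K_7 on S is monochromatic.
For a fixed S, the K_7 on S has C(7, 2) = 21 edges. P[all 21 edges red] = (1/2)^21, and likewise for blue, so P[monochromatic] = 2·(1/2)^21 = 2^{1 − 21} = 1/1048576.
By linearity: E[X] = C(9, 7) · 2^{1 − 21} = 36 · 1/1048576 = 9/262144.
Numerically: E[X] ≈ 0.000034.

E[X] = C(9,7)·2^(1−C(7,2)) = 9/262144 ≈ 0.000034.


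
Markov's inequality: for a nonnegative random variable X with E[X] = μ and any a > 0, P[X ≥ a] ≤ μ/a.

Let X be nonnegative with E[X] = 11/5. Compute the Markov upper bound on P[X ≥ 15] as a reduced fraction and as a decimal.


μ = E[X] = 11/5, a = 15.
Markov: P[X ≥ 15] ≤ μ/a = (11/5)/15 = 11/75.
Numerically: ≈ 0.1467.
(Since a = 15 > μ = 2.2000, the bound 11/75 is < 1 and informative.)

P[X ≥ 15] ≤ 11/75 ≈ 0.1467.


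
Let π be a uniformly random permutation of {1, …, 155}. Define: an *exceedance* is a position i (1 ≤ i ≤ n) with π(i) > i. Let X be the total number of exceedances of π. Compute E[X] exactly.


Write X = Σ_{i=1}^{155} X_i, where X_i = 1_{π(i) > i}.
For each fixed i, π(i) is uniform over {1, …, 155} (marginal of a uniform permutation), so P[π(i) > i] = (n − i)/n. Summing: Σ_{i=1}^{155} (n − i)/n = (0 + 1 + … + 154)/155 = 155(155 − 1)/(2·155) = (155 − 1)/2.
Hence E[X] = Σ_{i=1}^{155} (155 − i)/155 = 77 ≈ 77.00000.

E[X] = 77 = 77.00000.


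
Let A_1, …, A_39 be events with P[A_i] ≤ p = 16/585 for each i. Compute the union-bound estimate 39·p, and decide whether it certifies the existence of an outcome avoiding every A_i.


Union bound: P[∪_{i=1}^{39} A_i] ≤ Σ_i P[A_i] ≤ 39·p = 39·(16/585) = 16/15.
Numerically: 16/15 ≈ 1.0667.
Is 16/15 < 1? NO.
Since the bound 16/15 is ≥ 1, the union bound is uninformative here; it does NOT by itself certify existence.

39·p = 16/15 ≈ 1.0667; existence NOT certified by the union bound.


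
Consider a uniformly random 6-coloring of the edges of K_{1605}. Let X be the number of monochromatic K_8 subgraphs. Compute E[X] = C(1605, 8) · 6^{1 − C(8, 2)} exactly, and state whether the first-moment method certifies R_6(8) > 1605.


E[X] = C(1605, 8) · 6^{1 − 28} = 1073226690197348380200 · 6^{−27} = 1073226690197348380200/1023490369077469249536.
As a reduced fraction: E[X] = 14905926252740949725/14215144014964850688 ≈ 1.049.
Is E[X] < 1? NO.
Since E[X] ≥ 1, the first-moment bound is inconclusive at n = 1605; it does NOT by itself certify R_6(8) > 1605.

E[X] = 14905926252740949725/14215144014964850688 ≈ 1.049; E[X] ≥ 1; first-moment method inconclusive here.


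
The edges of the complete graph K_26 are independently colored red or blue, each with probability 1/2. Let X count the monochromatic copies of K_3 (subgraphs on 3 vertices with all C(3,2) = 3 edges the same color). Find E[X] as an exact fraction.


Let X = Σ_S X_S over the C(26, 3) = 2600 subsets S of size 3, where X_S = 1 if the K_3 on S is monochromatic.
For a fixed S, the K_3 on S has C(3, 2) = 3 edges. P[all 3 edges red] = (1/2)^3, and likewise for blue, so P[monochromatic] = 2·(1/2)^3 = 2^{1 − 3} = 1/4.
By linearity of expectation: E[X] = C(26, 3) · 2^{1 − 3} = 2600 · 1/4 = 650.
Numerically: E[X] ≈ 650.0000.

E[X] = C(26,3)·2^(1−C(3,2)) = 650 ≈ 650.0000.


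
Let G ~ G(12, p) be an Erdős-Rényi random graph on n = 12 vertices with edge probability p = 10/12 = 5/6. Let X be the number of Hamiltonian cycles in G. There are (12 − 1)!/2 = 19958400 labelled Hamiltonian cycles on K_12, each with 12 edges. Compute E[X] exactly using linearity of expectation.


K_12 has (12 − 1)!/2 = 19958400 labelled Hamiltonian cycles.
For each such Hamiltonian cycle H, let X_H = 1 if all 12 edges of H are present in G. Then P[X_H = 1] = p^{12} = (5/6)^{12} = 244140625/2176782336.
Summing the indicators: E[X] = Σ_H E[X_H] = 19958400 · p^{12} = 19958400 · 244140625/2176782336 = 469970703125/209952.
Numerically: E[X] ≈ 2.23847e+06.

E[X] = 19958400 · (5/6)^{12} = 469970703125/209952 ≈ 2.23847e+06.


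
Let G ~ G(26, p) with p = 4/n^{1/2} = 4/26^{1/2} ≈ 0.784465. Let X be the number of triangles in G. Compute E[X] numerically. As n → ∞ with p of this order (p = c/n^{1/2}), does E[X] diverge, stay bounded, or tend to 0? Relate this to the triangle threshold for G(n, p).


Number of potential triangles: C(26, 3) = 2600.
Each occurs with probability p³ ≈ (0.784465)³ ≈ 4.82747410e-01.
By linearity: E[X] = C(26, 3)·p³ ≈ 2600 · 4.82747410e-01 ≈ 1255.143265.
Since α = 1/2 < 1, p = c/n^{1/2} ≫ 1/n is above the triangle threshold p ~ 1/n. Asymptotically E[X] ~ (c³/6)·n^{3(1−α)} = (4³/6)·n^{1.5} → ∞; triangles are abundant w.h.p.

E[X] ≈ 1255.143265; in regime p = Θ(1/n^{1/2}) E[X] diverges (above the triangle threshold p ~ 1/n).


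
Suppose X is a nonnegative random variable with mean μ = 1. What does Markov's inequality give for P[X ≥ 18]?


μ = E[X] = 1, a = 18.
Markov: P[X ≥ 18] ≤ μ/a = (1)/18 = 1/18.
Numerically: ≈ 0.0556.
(Since a = 18 > μ = 1.0000, the bound 1/18 is < 1 and informative.)

P[X ≥ 18] ≤ 1/18 ≈ 0.0556.


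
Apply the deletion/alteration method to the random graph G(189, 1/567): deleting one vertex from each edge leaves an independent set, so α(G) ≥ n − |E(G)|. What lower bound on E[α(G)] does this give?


E[|E(G)|] = C(189, 2)·p = 17766 · (1/567) = 94/3.
E[α(G)] ≥ n − E[|E(G)|] = 189 − 94/3 = 473/3.
Numerically: ≈ 157.6667.
(This is only a lower bound; the true E[α(G)] may be larger.)

E[α(G)] ≥ 473/3 ≈ 157.6667.


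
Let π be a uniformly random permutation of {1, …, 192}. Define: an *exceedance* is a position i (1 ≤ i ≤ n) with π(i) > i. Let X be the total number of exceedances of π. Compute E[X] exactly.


Write X = Σ_{i=1}^{192} X_i, where X_i = 1_{π(i) > i}.
For each fixed i, π(i) is uniform over {1, …, 192} (marginal of a uniform permutation), so P[π(i) > i] = (n − i)/n. Summing: Σ_{i=1}^{192} (n − i)/n = (0 + 1 + … + 191)/192 = 192(192 − 1)/(2·192) = (192 − 1)/2.
Hence E[X] = Σ_{i=1}^{192} (192 − i)/192 = 191/2 ≈ 95.5000.

E[X] = 191/2 = 95.5000.


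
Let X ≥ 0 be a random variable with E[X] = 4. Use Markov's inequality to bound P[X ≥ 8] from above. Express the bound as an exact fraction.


μ = E[X] = 4, a = 8.
Markov: P[X ≥ 8] ≤ μ/a = (4)/8 = 1/2.
Numerically: ≈ 0.50000.
(Since a = 8 > μ = 4.00000, the bound 1/2 is < 1 and informative.)

P[X ≥ 8] ≤ 1/2 ≈ 0.50000.


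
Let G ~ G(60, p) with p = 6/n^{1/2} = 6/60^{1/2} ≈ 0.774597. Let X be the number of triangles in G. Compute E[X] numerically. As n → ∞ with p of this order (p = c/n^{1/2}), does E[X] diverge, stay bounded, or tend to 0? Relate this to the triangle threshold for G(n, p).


Number of potential triangles: C(60, 3) = 34220.
Each occurs with probability p³ ≈ (0.774597)³ ≈ 4.64758002e-01.
By linearity: E[X] = C(60, 3)·p³ ≈ 34220 · 4.64758002e-01 ≈ 15904.018813.
Since α = 1/2 < 1, p = c/n^{1/2} ≫ 1/n is above the triangle threshold p ~ 1/n. Asymptotically E[X] ~ (c³/6)·n^{3(1−α)} = (6³/6)·n^{1.5} → ∞; triangles are abundant w.h.p.

E[X] ≈ 15904.018813; in regime p = Θ(1/n^{1/2}) E[X] diverges (above the triangle threshold p ~ 1/n).


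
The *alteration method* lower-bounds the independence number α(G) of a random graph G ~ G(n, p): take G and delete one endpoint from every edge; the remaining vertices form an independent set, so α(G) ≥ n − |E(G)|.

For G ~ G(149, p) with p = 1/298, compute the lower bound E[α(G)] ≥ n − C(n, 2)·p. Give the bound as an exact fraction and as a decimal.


E[|E(G)|] = C(149, 2)·p = 11026 · (1/298) = 37.
E[α(G)] ≥ n − E[|E(G)|] = 149 − 37 = 112.
Numerically: ≈ 112.00000.
(This is only a lower bound; the true E[α(G)] may be larger.)

E[α(G)] ≥ 112 ≈ 112.00000.


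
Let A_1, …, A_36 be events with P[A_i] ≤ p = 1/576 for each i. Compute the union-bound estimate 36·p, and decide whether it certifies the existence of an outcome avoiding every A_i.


Union bound: P[∪_{i=1}^{36} A_i] ≤ Σ_i P[A_i] ≤ 36·p = 36·(1/576) = 1/16.
Numerically: 1/16 ≈ 0.0625.
Is 1/16 < 1? YES.
Since P[∪ A_i] ≤ 1/16 < 1, the complement has P[∩ A_i^c] ≥ 1 − 1/16 = 15/16 > 0, so some outcome avoids every A_i.

36·p = 1/16 ≈ 0.0625; existence CERTIFIED by the union bound.


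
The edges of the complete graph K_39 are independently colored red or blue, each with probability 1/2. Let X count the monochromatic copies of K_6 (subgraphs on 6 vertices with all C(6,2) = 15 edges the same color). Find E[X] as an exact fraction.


Let X = Σ_S X_S over the C(39, 6) = 3262623 subsets S of size 6, where X_S = 1 if the K_6 on S is monochromatic.
For a fixed S, the K_6 on S has C(6, 2) = 15 edges. P[all 15 edges red] = (1/2)^15, and likewise for blue, so P[monochromatic] = 2·(1/2)^15 = 2^{1 − 15} = 1/16384.
By linearity: E[X] = C(39, 6) · 2^{1 − 15} = 3262623 · 1/16384 = 3262623/16384.
Numerically: E[X] ≈ 199.13470.

E[X] = C(39,6)·2^(1−C(6,2)) = 3262623/16384 ≈ 199.13470.


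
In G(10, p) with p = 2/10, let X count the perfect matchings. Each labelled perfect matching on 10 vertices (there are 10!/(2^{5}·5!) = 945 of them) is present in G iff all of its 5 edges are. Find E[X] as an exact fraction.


K_10 has 10!/(2^{5}·5!) = 945 labelled perfect matchings.
For each such perfect matching H, let X_H = 1 if all 5 edges of H are present in G. Then P[X_H = 1] = p^{5} = (1/5)^{5} = 1/3125.
By linearity of expectation: E[X] = Σ_H E[X_H] = 945 · p^{5} = 945 · 1/3125 = 189/625.
Numerically: E[X] ≈ 0.3024.

E[X] = 945 · (1/5)^{5} = 189/625 ≈ 0.3024.


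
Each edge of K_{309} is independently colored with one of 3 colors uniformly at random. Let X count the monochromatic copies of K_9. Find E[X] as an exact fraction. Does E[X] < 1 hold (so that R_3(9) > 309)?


E[X] = C(309, 9) · 3^{1 − 36} = 62920976643980686 · 3^{−35} = 62920976643980686/50031545098999707.
As a reduced fraction: E[X] = 62920976643980686/50031545098999707 ≈ 1.257626.
Is E[X] < 1? NO.
Since E[X] ≥ 1, the first-moment bound is inconclusive at n = 309; it does NOT by itself certify R_3(9) > 309.

E[X] = 62920976643980686/50031545098999707 ≈ 1.257626; E[X] ≥ 1; first-moment method inconclusive here.


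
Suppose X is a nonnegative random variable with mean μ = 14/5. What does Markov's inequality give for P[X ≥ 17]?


μ = E[X] = 14/5, a = 17.
Markov: P[X ≥ 17] ≤ μ/a = (14/5)/17 = 14/85.
Numerically: ≈ 0.164706.
(Since a = 17 > μ = 2.800000, the bound 14/85 is < 1 and informative.)

P[X ≥ 17] ≤ 14/85 ≈ 0.164706.


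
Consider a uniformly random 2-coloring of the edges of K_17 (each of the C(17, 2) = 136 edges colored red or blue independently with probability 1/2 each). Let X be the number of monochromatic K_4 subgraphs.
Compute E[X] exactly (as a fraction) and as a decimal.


Let X = Σ_S X_S over the C(17, 4) = 2380 subsets S of size 4, where X_S = 1 if the K_4 on S is monochromatic.
For a fixed S, the K_4 on S has C(4, 2) = 6 edges. P[all 6 edges red] = (1/2)^6, and likewise for blue, so P[monochromatic] = 2·(1/2)^6 = 2^{1 − 6} = 1/32.
Summing: E[X] = C(17, 4) · 2^{1 − 6} = 2380 · 1/32 = 595/8.
Numerically: E[X] ≈ 74.3750.

E[X] = C(17,4)·2^(1−C(4,2)) = 595/8 ≈ 74.3750.


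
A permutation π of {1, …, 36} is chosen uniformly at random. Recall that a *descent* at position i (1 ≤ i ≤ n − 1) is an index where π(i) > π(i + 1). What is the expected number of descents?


Write X = Σ X_I over i = 1, …, 35, with X_I the indicator of one descent.
There are 35 indicators.
For each fixed i, the pair (π(i), π(i+1)) is a uniformly random ordered pair of distinct values from {1, …, 36}; by symmetry P[π(i) > π(i+1)] = 1/2.
By linearity: E[X] = 35 · (1/2) = (36 − 1) · (1/2) = 35/2 ≈ 17.500.

E[X] = 35/2 = 17.500.


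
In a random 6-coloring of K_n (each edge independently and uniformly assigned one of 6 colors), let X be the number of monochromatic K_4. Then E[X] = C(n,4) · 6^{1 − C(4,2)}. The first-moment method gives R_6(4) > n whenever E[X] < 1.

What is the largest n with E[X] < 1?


We need C(n, 4) · 6^{1 − 6} < 1, i.e. C(n, 4) < 6^{6 − 1} = 7776.
Check values of n near the boundary:
  n = 19: C(19, 4) = 3876; 3876 < 7776? YES
  n = 20: C(20, 4) = 4845; 4845 < 7776? YES
  n = 21: C(21, 4) = 5985; 5985 < 7776? YES
  n = 22: C(22, 4) = 7315; 7315 < 7776? YES
  n = 23: C(23, 4) = 8855; 8855 < 7776? NO
  n = 24: C(24, 4) = 10626; 10626 < 7776? NO
The largest n with C(n, 4) < 7776 is n = 22 (where E[X] = 7315/7776 ≈ 0.94072). Hence R_6(4) > 22, i.e. R_6(4) ≥ 23.

Largest n = 22; hence R_6(4) > 22.


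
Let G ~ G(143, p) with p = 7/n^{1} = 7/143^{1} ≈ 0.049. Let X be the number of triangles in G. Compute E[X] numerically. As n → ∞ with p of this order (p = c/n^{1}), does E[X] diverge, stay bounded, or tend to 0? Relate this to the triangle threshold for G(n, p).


Number of potential triangles: C(143, 3) = 477191.
Each occurs with probability p³ ≈ (0.049)³ ≈ 1.17297e-04.
By linearity: E[X] = C(143, 3)·p³ ≈ 477191 · 1.17297e-04 ≈ 55.973.
Here α = 1, so p = 7/n is exactly at the triangle threshold p ~ 1/n. Asymptotically E[X] → c³/6 = 7³/6 = 343/6 ≈ 57.167, a bounded constant. In this regime the triangle count is asymptotically Poisson(c³/6).

E[X] ≈ 55.973; in regime p = Θ(1/n^{1}) E[X] stays bounded (at the triangle threshold p ~ 1/n).


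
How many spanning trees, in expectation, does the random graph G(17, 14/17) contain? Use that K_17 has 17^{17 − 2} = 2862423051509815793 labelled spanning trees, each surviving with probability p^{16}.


K_17 has 17^{17 − 2} = 2862423051509815793 labelled spanning trees.
For each such spanning tree H, let X_H = 1 if all 16 edges of H are present in G. Then P[X_H = 1] = p^{16} = (14/17)^{16} = 2177953337809371136/48661191875666868481.
By linearity: E[X] = Σ_H E[X_H] = 2862423051509815793 · p^{16} = 2862423051509815793 · 2177953337809371136/48661191875666868481 = 2177953337809371136/17.
Numerically: E[X] ≈ 1.2811e+17.

E[X] = 2862423051509815793 · (14/17)^{16} = 2177953337809371136/17 ≈ 1.2811e+17.


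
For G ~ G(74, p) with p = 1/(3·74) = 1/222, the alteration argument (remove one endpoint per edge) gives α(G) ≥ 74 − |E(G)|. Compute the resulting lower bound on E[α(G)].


E[|E(G)|] = C(74, 2)·p = 2701 · (1/222) = 73/6.
E[α(G)] ≥ n − E[|E(G)|] = 74 − 73/6 = 371/6.
Numerically: ≈ 61.83333.
(This is only a lower bound; the true E[α(G)] may be larger.)

E[α(G)] ≥ 371/6 ≈ 61.83333.


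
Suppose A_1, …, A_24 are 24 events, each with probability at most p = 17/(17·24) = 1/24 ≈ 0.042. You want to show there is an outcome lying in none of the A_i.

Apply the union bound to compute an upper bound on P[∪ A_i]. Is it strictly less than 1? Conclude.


Union bound: P[∪_{i=1}^{24} A_i] ≤ Σ_i P[A_i] ≤ 24·p = 24·(1/24) = 1.
Numerically: 1 ≈ 1.000.
Is 1 < 1? NO.
Since the bound 1 is ≥ 1, the union bound is uninformative here; it does NOT by itself certify existence.

24·p = 1 ≈ 1.000; existence NOT certified by the union bound.


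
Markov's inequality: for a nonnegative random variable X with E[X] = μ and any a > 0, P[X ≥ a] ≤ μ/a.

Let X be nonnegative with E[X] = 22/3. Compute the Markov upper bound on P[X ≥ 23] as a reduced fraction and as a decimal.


μ = E[X] = 22/3, a = 23.
Markov: P[X ≥ 23] ≤ μ/a = (22/3)/23 = 22/69.
Numerically: ≈ 0.318841.
(Since a = 23 > μ = 7.333333, the bound 22/69 is < 1 and informative.)

P[X ≥ 23] ≤ 22/69 ≈ 0.318841.


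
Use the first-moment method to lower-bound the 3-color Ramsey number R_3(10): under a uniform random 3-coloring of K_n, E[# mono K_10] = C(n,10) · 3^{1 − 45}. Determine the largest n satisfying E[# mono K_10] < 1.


We need C(n, 10) · 3^{1 − 45} < 1, i.e. C(n, 10) < 3^{45 − 1} = 984770902183611232881.
Check values of n near the boundary:
  n = 567: C(567, 10) = 873787071273467749398; 873787071273467749398 < 984770902183611232881? YES
  n = 568: C(568, 10) = 889446337783744949208; 889446337783744949208 < 984770902183611232881? YES
  n = 569: C(569, 10) = 905357721286137524328; 905357721286137524328 < 984770902183611232881? YES
  n = 570: C(570, 10) = 921524823451961408691; 921524823451961408691 < 984770902183611232881? YES
  n = 571: C(571, 10) = 937951290893172842001; 937951290893172842001 < 984770902183611232881? YES
  n = 572: C(572, 10) = 954640815642161682606; 954640815642161682606 < 984770902183611232881? YES
  n = 573: C(573, 10) = 971597135635805762226; 971597135635805762226 < 984770902183611232881? YES
  n = 574: C(574, 10) = 988824035203816502691; 988824035203816502691 < 984770902183611232881? NO
  n = 575: C(575, 10) = 1006325345561406175305; 1006325345561406175305 < 984770902183611232881? NO
The largest n with C(n, 10) < 984770902183611232881 is n = 573 (where E[X] = 35985079097622435638/36472996377170786403 ≈ 0.9866225). Hence R_3(10) > 573, i.e. R_3(10) ≥ 574.

Largest n = 573; hence R_3(10) > 573.


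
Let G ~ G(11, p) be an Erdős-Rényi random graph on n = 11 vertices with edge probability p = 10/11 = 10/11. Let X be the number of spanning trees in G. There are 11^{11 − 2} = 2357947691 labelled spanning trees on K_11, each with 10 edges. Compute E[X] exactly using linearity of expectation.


K_11 has 11^{11 − 2} = 2357947691 labelled spanning trees.
For each such spanning tree H, let X_H = 1 if all 10 edges of H are present in G. Then P[X_H = 1] = p^{10} = (10/11)^{10} = 10000000000/25937424601.
By linearity: E[X] = Σ_H E[X_H] = 2357947691 · p^{10} = 2357947691 · 10000000000/25937424601 = 10000000000/11.
Numerically: E[X] ≈ 9.09091e+08.

E[X] = 2357947691 · (10/11)^{10} = 10000000000/11 ≈ 9.09091e+08.


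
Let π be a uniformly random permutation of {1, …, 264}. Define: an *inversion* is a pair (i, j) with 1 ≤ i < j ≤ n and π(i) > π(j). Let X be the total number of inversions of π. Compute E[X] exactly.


Write X = Σ X_I over the C(264, 2) = 34716 pairs i < j, with X_I the indicator of one inversion.
There are 34716 indicators.
For each fixed pair i < j, the values π(i) and π(j) are two distinct elements of {1, …, 264} in uniformly random order; by symmetry P[π(i) > π(j)] = 1/2.
By linearity: E[X] = 34716 · (1/2) = C(264, 2) · (1/2) = 34716/2 = 17358 ≈ 17358.0000.

E[X] = 17358 = 17358.0000.


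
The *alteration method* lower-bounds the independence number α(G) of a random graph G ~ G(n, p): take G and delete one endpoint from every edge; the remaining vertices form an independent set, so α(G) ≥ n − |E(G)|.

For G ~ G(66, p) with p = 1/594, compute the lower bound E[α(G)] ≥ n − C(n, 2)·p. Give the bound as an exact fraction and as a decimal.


E[|E(G)|] = C(66, 2)·p = 2145 · (1/594) = 65/18.
E[α(G)] ≥ n − E[|E(G)|] = 66 − 65/18 = 1123/18.
Numerically: ≈ 62.3889.
(This is only a lower bound; the true E[α(G)] may be larger.)

E[α(G)] ≥ 1123/18 ≈ 62.3889.


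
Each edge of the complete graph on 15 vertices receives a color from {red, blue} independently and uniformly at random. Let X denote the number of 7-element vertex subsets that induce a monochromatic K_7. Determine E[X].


Let X = Σ_S X_S over the C(15, 7) = 6435 subsets S of size 7, where X_S = 1 if the K_7 on S is monochromatic.
For a fixed S, the K_7 on S has C(7, 2) = 21 edges. P[all 21 edges red] = (1/2)^21, and likewise for blue, so P[monochromatic] = 2·(1/2)^21 = 2^{1 − 21} = 1/1048576.
By linearity of expectation: E[X] = C(15, 7) · 2^{1 − 21} = 6435 · 1/1048576 = 6435/1048576.
Numerically: E[X] ≈ 0.0061.

E[X] = C(15,7)·2^(1−C(7,2)) = 6435/1048576 ≈ 0.0061.


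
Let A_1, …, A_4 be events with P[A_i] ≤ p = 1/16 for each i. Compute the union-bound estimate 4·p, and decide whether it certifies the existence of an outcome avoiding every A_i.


Union bound: P[∪_{i=1}^{4} A_i] ≤ Σ_i P[A_i] ≤ 4·p = 4·(1/16) = 1/4.
Numerically: 1/4 ≈ 0.2500000.
Is 1/4 < 1? YES.
Since P[∪ A_i] ≤ 1/4 < 1, the complement has P[∩ A_i^c] ≥ 1 − 1/4 = 3/4 > 0, so some outcome avoids every A_i.

4·p = 1/4 ≈ 0.2500000; existence CERTIFIED by the union bound.


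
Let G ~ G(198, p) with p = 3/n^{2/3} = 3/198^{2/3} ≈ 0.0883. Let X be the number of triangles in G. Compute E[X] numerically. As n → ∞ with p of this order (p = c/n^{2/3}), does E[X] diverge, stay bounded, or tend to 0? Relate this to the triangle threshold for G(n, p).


Number of potential triangles: C(198, 3) = 1274196.
Each occurs with probability p³ ≈ (0.0883)³ ≈ 6.88705e-04.
By linearity: E[X] = C(198, 3)·p³ ≈ 1274196 · 6.88705e-04 ≈ 877.545.
Since α = 2/3 < 1, p = c/n^{2/3} ≫ 1/n is above the triangle threshold p ~ 1/n. Asymptotically E[X] ~ (c³/6)·n^{3(1−α)} = (3³/6)·n^{1} → ∞; triangles are abundant w.h.p.

E[X] ≈ 877.545; in regime p = Θ(1/n^{2/3}) E[X] diverges (above the triangle threshold p ~ 1/n).


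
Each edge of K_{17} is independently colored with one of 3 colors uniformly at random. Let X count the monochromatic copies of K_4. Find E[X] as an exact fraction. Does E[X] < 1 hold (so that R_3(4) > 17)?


E[X] = C(17, 4) · 3^{1 − 6} = 2380 · 3^{−5} = 2380/243.
As a reduced fraction: E[X] = 2380/243 ≈ 9.794239.
Is E[X] < 1? NO.
Since E[X] ≥ 1, the first-moment bound is inconclusive at n = 17; it does NOT by itself certify R_3(4) > 17.

E[X] = 2380/243 ≈ 9.794239; E[X] ≥ 1; first-moment method inconclusive here.


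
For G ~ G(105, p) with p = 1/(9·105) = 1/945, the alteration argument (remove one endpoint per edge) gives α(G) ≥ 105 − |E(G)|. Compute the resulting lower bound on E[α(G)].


E[|E(G)|] = C(105, 2)·p = 5460 · (1/945) = 52/9.
E[α(G)] ≥ n − E[|E(G)|] = 105 − 52/9 = 893/9.
Numerically: ≈ 99.22222.
(This is only a lower bound; the true E[α(G)] may be larger.)

E[α(G)] ≥ 893/9 ≈ 99.22222.


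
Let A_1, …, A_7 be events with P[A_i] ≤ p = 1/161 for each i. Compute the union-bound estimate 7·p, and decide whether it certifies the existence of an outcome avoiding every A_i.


Union bound: P[∪_{i=1}^{7} A_i] ≤ Σ_i P[A_i] ≤ 7·p = 7·(1/161) = 1/23.
Numerically: 1/23 ≈ 0.0434783.
Is 1/23 < 1? YES.
Since P[∪ A_i] ≤ 1/23 < 1, the complement has P[∩ A_i^c] ≥ 1 − 1/23 = 22/23 > 0, so some outcome avoids every A_i.

7·p = 1/23 ≈ 0.0434783; existence CERTIFIED by the union bound.
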